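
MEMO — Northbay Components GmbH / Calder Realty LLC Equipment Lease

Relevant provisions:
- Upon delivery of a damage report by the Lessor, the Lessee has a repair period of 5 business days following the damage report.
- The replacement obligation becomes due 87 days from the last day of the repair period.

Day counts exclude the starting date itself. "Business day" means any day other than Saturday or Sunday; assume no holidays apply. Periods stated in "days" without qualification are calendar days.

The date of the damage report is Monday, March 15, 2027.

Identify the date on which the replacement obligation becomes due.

June 17, 2027

From Monday, March 15, 2027, 5 business days (Mar 16, Mar 17, Mar 18, Mar 19, Mar 22, skipping weekends) brings us to Monday, March 22, 2027, which is the last day of the repair period.
The date on which the replacement obligation becomes due: March 22, 2027 + 87 days = June 17, 2027.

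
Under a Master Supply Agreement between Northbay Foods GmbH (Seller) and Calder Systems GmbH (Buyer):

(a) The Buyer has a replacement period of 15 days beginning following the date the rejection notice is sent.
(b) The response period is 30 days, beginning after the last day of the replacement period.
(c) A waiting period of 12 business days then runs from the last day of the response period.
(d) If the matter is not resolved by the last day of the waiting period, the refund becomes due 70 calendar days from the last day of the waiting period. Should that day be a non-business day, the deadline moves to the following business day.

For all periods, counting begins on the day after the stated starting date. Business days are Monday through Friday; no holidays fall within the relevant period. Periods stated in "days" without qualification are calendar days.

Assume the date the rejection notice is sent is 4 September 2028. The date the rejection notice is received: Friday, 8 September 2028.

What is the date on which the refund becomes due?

15 January 2029

Adding 15 calendar days to 4 September 2028 gives 19 September 2028, which is the last day of the replacement period.
Adding 30 calendar days to 19 September 2028 gives 19 October 2028, which is the last day of the response period.
From Thursday, 19 October 2028, 12 business days (Oct 20, Oct 23, Oct 24, Oct 25, …, Nov 2, Nov 3, Nov 6, skipping weekends) brings us to Monday, 6 November 2028, which is the last day of the waiting period.
Adding 70 calendar days to 6 November 2028 gives 15 January 2029, which is the date on which the refund becomes due. 15 January 2029 is a Monday, so no roll-forward applies.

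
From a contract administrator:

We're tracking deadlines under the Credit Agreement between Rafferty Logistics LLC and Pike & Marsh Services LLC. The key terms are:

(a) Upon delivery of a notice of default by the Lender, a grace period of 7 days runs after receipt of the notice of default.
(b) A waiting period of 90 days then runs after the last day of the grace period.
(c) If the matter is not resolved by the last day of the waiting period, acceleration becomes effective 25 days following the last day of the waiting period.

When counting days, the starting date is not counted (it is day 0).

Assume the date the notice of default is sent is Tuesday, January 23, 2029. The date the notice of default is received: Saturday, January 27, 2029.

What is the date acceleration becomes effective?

Adding 7 calendar days to January 27, 2029 gives February 3, 2029, which is the last day of the grace period.
The last day of the waiting period: February 3, 2029 + 90 days = May 4, 2029.
The date acceleration becomes effective: May 4, 2029 + 25 days = May 29, 2029.

May 29, 2029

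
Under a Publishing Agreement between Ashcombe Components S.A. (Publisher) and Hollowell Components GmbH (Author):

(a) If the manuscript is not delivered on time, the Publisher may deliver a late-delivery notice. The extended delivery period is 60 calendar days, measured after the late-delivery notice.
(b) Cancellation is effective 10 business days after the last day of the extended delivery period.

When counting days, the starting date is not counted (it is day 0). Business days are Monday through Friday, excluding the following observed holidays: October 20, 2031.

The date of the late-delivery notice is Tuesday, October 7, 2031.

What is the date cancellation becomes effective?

December 19, 2031

The last day of the extended delivery period: 60 calendar days after October 7, 2031 is December 6, 2031.
The date cancellation becomes effective: 10 business days after Saturday, December 6, 2031, skipping weekends — Dec 8, Dec 9, Dec 10, Dec 11, Dec 12, Dec 15, Dec 16, Dec 17, Dec 18, Dec 19 — lands on Friday, December 19, 2031.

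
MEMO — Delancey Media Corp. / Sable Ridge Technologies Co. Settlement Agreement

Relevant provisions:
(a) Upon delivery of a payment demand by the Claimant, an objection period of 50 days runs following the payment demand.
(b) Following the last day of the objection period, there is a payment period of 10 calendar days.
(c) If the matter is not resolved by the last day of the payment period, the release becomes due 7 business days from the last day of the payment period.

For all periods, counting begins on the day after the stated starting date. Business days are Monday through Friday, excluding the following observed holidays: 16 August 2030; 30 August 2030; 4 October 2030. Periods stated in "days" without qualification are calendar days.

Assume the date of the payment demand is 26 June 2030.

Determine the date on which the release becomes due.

The last day of the objection period: 50 calendar days after 26 June 2030 is 15 August 2030.
The last day of the payment period: 10 calendar days after 15 August 2030 is 25 August 2030.
The date on which the release becomes due: 7 business days after Sunday, 25 August 2030, skipping weekends and the listed holiday on Aug 30 — Aug 26, Aug 27, Aug 28, Aug 29, Sep 2, Sep 3, Sep 4 — lands on Wednesday, 4 September 2030.

4 September 2030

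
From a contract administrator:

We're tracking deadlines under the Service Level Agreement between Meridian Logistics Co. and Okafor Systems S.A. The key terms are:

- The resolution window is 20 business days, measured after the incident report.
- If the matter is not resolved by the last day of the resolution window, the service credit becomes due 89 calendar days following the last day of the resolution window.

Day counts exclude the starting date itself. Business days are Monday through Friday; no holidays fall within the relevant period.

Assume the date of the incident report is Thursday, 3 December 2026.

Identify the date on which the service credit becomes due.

30 March 2027

From Thursday, 3 December 2026, 20 business days (Dec 4, Dec 7, Dec 8, Dec 9, …, Dec 29, Dec 30, Dec 31, skipping weekends) brings us to Thursday, 31 December 2026, which is the last day of the resolution window.
The date on which the service credit becomes due: 31 December 2026 + 89 days = 30 March 2027.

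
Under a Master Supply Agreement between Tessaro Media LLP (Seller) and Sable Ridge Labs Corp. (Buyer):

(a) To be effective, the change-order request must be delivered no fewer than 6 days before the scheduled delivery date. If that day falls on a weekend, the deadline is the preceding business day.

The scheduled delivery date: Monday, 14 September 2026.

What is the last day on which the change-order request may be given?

Counting back 6 calendar days from 14 September 2026 gives 8 September 2026. That is a Tuesday, so no adjustment is needed.

8 September 2026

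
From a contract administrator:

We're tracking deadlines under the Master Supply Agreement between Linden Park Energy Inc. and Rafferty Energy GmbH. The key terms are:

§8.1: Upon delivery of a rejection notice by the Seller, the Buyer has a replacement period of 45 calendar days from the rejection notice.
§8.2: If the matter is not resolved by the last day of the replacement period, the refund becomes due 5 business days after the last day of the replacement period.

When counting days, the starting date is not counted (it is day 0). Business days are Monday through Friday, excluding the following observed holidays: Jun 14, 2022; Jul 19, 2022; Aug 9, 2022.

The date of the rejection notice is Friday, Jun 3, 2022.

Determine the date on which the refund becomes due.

The last day of the replacement period: Jun 3, 2022 + 45 days = Jul 18, 2022.
From Monday, Jul 18, 2022, 5 business days (Jul 20, Jul 21, Jul 22, Jul 25, Jul 26, skipping weekends and the listed holiday on Jul 19) brings us to Tuesday, Jul 26, 2022, which is the date on which the refund becomes due.

Jul 26, 2022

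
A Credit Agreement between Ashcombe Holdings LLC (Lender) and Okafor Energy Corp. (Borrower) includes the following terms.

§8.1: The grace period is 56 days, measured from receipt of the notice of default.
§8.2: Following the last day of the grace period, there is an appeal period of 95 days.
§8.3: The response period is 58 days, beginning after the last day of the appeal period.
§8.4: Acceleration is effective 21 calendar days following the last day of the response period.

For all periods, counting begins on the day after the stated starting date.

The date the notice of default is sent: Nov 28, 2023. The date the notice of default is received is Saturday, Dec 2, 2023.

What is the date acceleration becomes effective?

The last day of the grace period: 56 calendar days after Dec 2, 2023 is Jan 27, 2024.
Adding 95 calendar days to Jan 27, 2024 gives May 1, 2024, which is the last day of the appeal period.
The last day of the response period: May 1, 2024 + 58 days = Jun 28, 2024.
The date acceleration becomes effective: 21 calendar days after Jun 28, 2024 is Jul 19, 2024.

Jul 19, 2024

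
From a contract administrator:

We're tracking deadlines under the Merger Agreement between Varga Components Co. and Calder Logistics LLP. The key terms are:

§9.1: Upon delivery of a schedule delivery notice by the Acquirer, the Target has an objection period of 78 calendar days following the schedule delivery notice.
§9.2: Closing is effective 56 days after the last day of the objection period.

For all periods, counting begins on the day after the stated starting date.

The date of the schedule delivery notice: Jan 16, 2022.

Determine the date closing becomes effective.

May 30, 2022

Adding 78 calendar days to Jan 16, 2022 gives Apr 4, 2022, which is the last day of the objection period.
The date closing becomes effective: 56 calendar days after Apr 4, 2022 is May 30, 2022.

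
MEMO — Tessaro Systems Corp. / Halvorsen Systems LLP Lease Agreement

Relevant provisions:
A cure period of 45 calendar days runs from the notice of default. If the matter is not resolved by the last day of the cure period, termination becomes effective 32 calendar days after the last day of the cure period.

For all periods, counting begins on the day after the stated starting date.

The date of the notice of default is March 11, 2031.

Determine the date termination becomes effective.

The last day of the cure period: 45 calendar days after March 11, 2031 is April 25, 2031.
The date termination becomes effective: April 25, 2031 + 32 days = May 27, 2031.

May 27, 2031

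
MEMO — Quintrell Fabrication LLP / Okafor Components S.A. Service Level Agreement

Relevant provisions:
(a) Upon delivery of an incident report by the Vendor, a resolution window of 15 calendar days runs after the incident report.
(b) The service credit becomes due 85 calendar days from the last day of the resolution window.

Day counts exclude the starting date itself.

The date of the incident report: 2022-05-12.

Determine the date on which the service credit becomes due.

2022-08-20

The last day of the resolution window: 2022-05-12 + 15 days = 2022-05-27.
Adding 85 calendar days to 2022-05-27 gives 2022-08-20, which is the date on which the service credit becomes due.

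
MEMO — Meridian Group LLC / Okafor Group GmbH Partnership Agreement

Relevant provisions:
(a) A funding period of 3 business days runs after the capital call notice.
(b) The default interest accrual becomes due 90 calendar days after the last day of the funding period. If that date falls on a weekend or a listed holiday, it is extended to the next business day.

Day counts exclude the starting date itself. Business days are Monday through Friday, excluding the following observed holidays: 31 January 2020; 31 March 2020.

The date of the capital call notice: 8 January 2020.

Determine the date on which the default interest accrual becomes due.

13 April 2020

The last day of the funding period: counting 3 business days from Wednesday, 8 January 2020 (Jan 9, Jan 10, Jan 13, skipping weekends) reaches Monday, 13 January 2020.
Adding 90 calendar days to 13 January 2020 gives 12 April 2020, which is the date on which the default interest accrual becomes due. That falls on a Sunday, so it rolls to the next business day, Monday, 13 April 2020.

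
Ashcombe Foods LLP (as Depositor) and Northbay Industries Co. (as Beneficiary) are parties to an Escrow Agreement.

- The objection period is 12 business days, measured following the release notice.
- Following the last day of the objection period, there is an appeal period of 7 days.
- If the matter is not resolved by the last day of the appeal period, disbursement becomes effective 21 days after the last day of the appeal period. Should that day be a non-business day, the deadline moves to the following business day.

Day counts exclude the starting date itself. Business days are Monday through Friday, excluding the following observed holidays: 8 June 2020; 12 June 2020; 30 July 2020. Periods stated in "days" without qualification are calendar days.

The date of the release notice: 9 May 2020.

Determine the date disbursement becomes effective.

The last day of the objection period: 12 business days after Saturday, 9 May 2020, skipping weekends — May 11, May 12, May 13, May 14, …, May 22, May 25, May 26 — lands on Tuesday, 26 May 2020.
Adding 7 calendar days to 26 May 2020 gives 2 June 2020, which is the last day of the appeal period.
The date disbursement becomes effective: 2 June 2020 + 21 days = 23 June 2020. 23 June 2020 is a Tuesday and is not a listed holiday, so no roll-forward applies.

23 June 2020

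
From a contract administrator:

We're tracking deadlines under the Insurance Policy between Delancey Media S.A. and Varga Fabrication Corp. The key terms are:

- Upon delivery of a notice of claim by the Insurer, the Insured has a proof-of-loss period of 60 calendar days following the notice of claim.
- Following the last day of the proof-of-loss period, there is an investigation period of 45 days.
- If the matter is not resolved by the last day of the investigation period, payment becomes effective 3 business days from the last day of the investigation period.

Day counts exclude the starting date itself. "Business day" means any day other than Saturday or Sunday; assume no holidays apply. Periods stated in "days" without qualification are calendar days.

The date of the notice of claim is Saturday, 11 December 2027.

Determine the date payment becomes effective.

29 March 2028

Adding 60 calendar days to 11 December 2027 gives 9 February 2028, which is the last day of the proof-of-loss period.
The last day of the investigation period: 9 February 2028 + 45 days = 25 March 2028.
The date payment becomes effective: 3 business days after Saturday, 25 March 2028, skipping weekends — Mar 27, Mar 28, Mar 29 — lands on Wednesday, 29 March 2028.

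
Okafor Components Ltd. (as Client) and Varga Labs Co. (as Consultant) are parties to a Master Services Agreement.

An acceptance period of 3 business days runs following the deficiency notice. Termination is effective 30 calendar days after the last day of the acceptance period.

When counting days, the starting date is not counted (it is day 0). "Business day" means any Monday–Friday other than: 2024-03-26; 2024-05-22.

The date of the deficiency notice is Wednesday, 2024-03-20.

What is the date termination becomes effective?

The last day of the acceptance period: 3 business days after Wednesday, 2024-03-20, skipping weekends — Mar 21, Mar 22, Mar 25 — lands on Monday, 2024-03-25.
The date termination becomes effective: 2024-03-25 + 30 days = 2024-04-24.

2024-04-24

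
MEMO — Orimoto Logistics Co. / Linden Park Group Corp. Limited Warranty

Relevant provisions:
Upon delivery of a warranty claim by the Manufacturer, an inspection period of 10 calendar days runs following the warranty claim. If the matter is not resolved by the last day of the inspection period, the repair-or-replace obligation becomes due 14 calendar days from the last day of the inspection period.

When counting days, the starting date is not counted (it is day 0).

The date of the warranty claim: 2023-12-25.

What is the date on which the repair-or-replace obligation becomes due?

2024-01-18

The last day of the inspection period: 2023-12-25 + 10 days = 2024-01-04.
The date on which the repair-or-replace obligation becomes due: 2024-01-04 + 14 days = 2024-01-18.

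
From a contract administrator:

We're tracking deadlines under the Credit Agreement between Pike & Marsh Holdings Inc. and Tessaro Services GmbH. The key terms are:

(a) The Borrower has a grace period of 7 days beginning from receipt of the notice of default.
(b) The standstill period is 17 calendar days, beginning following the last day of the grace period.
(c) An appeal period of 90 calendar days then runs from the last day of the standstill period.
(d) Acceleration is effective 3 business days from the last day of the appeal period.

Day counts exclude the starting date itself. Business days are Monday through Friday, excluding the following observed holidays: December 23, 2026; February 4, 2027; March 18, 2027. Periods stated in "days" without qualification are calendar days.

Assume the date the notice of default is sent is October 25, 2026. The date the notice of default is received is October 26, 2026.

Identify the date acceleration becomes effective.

February 22, 2027

Adding 7 calendar days to October 26, 2026 gives November 2, 2026, which is the last day of the grace period.
The last day of the standstill period: 17 calendar days after November 2, 2026 is November 19, 2026.
The last day of the appeal period: 90 calendar days after November 19, 2026 is February 17, 2027.
The date acceleration becomes effective: counting 3 business days from Wednesday, February 17, 2027 (Feb 18, Feb 19, Feb 22, skipping weekends) reaches Monday, February 22, 2027.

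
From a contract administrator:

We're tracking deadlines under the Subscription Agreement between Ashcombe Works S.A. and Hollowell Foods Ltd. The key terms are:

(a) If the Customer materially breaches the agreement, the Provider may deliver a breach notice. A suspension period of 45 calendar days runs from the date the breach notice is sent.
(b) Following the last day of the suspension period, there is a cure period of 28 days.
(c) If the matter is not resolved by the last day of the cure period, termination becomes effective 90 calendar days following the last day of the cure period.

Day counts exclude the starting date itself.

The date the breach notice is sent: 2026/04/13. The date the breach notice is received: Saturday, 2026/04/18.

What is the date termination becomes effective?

The last day of the suspension period: 2026/04/13 + 45 days = 2026/05/28.
Adding 28 calendar days to 2026/05/28 gives 2026/06/25, which is the last day of the cure period.
The date termination becomes effective: 90 calendar days after 2026/06/25 is 2026/09/23.

2026/09/23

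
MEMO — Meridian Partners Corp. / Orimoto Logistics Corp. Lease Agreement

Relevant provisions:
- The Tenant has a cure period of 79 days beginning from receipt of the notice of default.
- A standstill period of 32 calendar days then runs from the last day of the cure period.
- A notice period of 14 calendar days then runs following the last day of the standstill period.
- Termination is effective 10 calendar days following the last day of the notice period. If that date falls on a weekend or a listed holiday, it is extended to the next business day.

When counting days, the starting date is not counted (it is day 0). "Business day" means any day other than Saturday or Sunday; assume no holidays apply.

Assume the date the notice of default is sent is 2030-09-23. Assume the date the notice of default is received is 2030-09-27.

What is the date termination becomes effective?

The last day of the cure period: 79 calendar days after 2030-09-27 is 2030-12-15.
The last day of the standstill period: 32 calendar days after 2030-12-15 is 2031-01-16.
Adding 14 calendar days to 2031-01-16 gives 2031-01-30, which is the last day of the notice period.
Adding 10 calendar days to 2031-01-30 gives 2031-02-09, which is the date termination becomes effective. That falls on a Sunday, so it rolls to the next business day, Monday, 2031-02-10.

2031-02-10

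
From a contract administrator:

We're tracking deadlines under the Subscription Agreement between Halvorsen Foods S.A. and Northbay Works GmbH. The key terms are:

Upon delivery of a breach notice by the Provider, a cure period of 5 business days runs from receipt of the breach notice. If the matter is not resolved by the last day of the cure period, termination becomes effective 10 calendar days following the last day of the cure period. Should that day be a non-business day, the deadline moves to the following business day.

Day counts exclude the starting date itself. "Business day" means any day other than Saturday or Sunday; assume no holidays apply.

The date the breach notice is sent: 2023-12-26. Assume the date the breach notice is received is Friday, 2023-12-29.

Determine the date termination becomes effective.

The last day of the cure period: 5 business days after Friday, 2023-12-29, skipping weekends — Jan 1, Jan 2, Jan 3, Jan 4, Jan 5 — lands on Friday, 2024-01-05.
The date termination becomes effective: 10 calendar days after 2024-01-05 is 2024-01-15. 2024-01-15 is a Monday, so no roll-forward applies.

2024-01-15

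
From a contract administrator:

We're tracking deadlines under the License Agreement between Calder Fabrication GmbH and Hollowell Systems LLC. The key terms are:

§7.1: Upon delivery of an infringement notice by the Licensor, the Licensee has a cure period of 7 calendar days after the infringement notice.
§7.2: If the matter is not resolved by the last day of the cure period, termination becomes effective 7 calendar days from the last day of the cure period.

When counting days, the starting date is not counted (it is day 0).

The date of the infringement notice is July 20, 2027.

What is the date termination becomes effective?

August 3, 2027

Adding 7 calendar days to July 20, 2027 gives July 27, 2027, which is the last day of the cure period.
The date termination becomes effective: 7 calendar days after July 27, 2027 is August 3, 2027.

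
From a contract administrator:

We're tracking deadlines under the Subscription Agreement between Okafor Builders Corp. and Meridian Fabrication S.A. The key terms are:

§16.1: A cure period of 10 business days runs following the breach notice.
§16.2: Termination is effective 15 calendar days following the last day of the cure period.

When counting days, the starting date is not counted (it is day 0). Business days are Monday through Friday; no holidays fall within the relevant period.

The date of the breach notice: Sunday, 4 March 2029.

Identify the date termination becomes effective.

31 March 2029

The last day of the cure period: 10 business days after Sunday, 4 March 2029, skipping weekends — Mar 5, Mar 6, Mar 7, Mar 8, Mar 9, Mar 12, Mar 13, Mar 14, Mar 15, Mar 16 — lands on Friday, 16 March 2029.
The date termination becomes effective: 16 March 2029 + 15 days = 31 March 2029.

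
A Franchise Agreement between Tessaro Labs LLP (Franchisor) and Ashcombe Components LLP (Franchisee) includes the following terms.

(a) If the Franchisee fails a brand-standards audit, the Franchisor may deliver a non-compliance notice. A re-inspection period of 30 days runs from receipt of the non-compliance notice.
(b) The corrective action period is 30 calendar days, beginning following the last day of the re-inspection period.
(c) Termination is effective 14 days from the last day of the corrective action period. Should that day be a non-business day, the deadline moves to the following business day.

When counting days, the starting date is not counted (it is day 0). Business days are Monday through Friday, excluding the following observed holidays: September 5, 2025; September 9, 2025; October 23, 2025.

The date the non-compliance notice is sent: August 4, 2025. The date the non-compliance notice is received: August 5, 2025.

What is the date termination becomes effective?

October 20, 2025

Adding 30 calendar days to August 5, 2025 gives September 4, 2025, which is the last day of the re-inspection period.
The last day of the corrective action period: September 4, 2025 + 30 days = October 4, 2025.
The date termination becomes effective: October 4, 2025 + 14 days = October 18, 2025. That falls on a Saturday, so it rolls to the next business day, Monday, October 20, 2025.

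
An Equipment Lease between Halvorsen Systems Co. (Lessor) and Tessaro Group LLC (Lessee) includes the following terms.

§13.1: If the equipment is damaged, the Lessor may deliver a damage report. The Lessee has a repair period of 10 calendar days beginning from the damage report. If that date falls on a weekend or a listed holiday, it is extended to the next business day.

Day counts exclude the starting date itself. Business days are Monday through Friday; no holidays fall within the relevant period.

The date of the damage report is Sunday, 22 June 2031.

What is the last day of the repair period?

2 July 2031

The last day of the repair period: 10 calendar days after 22 June 2031 is 2 July 2031. 2 July 2031 is a Wednesday, so no roll-forward applies.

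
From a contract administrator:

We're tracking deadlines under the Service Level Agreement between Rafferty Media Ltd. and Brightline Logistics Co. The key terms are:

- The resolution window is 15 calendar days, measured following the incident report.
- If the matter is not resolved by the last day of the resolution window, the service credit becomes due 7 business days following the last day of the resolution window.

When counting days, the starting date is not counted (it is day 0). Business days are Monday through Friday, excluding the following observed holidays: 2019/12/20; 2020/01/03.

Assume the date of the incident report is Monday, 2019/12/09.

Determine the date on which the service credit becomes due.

The last day of the resolution window: 2019/12/09 + 15 days = 2019/12/24.
The date on which the service credit becomes due: counting 7 business days from Tuesday, 2019/12/24 (Dec 25, Dec 26, Dec 27, Dec 30, Dec 31, Jan 1, Jan 2, skipping weekends) reaches Thursday, 2020/01/02.

2020/01/02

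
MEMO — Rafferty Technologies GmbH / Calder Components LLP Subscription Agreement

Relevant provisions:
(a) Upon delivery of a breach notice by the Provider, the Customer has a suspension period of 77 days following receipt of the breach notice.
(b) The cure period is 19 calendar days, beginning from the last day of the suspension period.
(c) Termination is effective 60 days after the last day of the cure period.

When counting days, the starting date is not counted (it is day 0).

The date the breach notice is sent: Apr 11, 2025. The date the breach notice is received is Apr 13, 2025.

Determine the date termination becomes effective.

Sep 16, 2025

Adding 77 calendar days to Apr 13, 2025 gives Jun 29, 2025, which is the last day of the suspension period.
The last day of the cure period: Jun 29, 2025 + 19 days = Jul 18, 2025.
Adding 60 calendar days to Jul 18, 2025 gives Sep 16, 2025, which is the date termination becomes effective.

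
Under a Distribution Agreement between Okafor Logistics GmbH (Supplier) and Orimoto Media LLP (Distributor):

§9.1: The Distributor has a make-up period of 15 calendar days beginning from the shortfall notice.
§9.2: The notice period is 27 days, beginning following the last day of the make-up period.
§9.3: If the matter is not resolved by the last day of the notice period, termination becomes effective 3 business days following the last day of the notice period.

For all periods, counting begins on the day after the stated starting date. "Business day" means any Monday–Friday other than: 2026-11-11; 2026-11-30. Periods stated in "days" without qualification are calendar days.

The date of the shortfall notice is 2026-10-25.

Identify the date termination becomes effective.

2026-12-09

Adding 15 calendar days to 2026-10-25 gives 2026-11-09, which is the last day of the make-up period.
The last day of the notice period: 27 calendar days after 2026-11-09 is 2026-12-06.
From Sunday, 2026-12-06, 3 business days (Dec 7, Dec 8, Dec 9, skipping weekends) brings us to Wednesday, 2026-12-09, which is the date termination becomes effective.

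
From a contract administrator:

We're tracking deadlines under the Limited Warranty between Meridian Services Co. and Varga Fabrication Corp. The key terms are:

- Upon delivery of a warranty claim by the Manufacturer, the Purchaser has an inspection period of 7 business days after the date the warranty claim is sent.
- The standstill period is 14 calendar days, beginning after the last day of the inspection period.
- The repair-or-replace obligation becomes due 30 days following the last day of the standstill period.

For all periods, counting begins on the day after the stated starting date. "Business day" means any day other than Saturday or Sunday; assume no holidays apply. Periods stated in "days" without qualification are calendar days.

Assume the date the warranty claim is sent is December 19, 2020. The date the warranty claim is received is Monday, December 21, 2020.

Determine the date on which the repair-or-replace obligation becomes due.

From Saturday, December 19, 2020, 7 business days (Dec 21, Dec 22, Dec 23, Dec 24, Dec 25, Dec 28, Dec 29, skipping weekends) brings us to Tuesday, December 29, 2020, which is the last day of the inspection period.
Adding 14 calendar days to December 29, 2020 gives January 12, 2021, which is the last day of the standstill period.
The date on which the repair-or-replace obligation becomes due: January 12, 2021 + 30 days = February 11, 2021.

February 11, 2021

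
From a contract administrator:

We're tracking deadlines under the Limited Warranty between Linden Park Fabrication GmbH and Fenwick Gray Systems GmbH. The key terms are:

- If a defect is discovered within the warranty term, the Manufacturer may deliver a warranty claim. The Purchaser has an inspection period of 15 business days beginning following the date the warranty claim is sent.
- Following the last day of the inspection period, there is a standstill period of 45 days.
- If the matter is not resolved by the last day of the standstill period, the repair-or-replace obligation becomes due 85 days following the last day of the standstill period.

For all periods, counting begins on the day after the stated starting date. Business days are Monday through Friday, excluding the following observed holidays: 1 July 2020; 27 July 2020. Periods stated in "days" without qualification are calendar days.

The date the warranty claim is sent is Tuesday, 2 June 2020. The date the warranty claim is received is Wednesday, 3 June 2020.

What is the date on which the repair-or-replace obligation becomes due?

From Tuesday, 2 June 2020, 15 business days (Jun 3, Jun 4, Jun 5, Jun 8, …, Jun 19, Jun 22, Jun 23, skipping weekends) brings us to Tuesday, 23 June 2020, which is the last day of the inspection period.
The last day of the standstill period: 45 calendar days after 23 June 2020 is 7 August 2020.
The date on which the repair-or-replace obligation becomes due: 85 calendar days after 7 August 2020 is 31 October 2020.

31 October 2020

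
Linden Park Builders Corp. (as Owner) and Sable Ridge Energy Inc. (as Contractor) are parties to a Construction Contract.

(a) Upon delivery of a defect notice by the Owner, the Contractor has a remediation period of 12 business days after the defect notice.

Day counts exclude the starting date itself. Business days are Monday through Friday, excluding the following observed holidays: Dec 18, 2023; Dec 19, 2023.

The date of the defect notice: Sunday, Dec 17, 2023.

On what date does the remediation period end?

Jan 4, 2024

From Sunday, Dec 17, 2023, 12 business days (Dec 20, Dec 21, Dec 22, Dec 25, …, Jan 2, Jan 3, Jan 4, skipping weekends and the listed holidays on Dec 18, Dec 19) brings us to Thursday, Jan 4, 2024, which is the last day of the remediation period.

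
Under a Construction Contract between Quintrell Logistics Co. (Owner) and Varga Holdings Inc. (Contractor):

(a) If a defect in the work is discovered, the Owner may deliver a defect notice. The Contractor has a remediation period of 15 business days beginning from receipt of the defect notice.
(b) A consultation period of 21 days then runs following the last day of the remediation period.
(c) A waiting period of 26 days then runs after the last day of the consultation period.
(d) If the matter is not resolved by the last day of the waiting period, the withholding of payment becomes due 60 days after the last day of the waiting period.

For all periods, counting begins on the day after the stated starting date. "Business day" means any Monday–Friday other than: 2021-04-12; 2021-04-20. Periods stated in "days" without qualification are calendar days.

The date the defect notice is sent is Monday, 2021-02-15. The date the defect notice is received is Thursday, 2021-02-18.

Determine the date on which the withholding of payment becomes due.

The last day of the remediation period: counting 15 business days from Thursday, 2021-02-18 (Feb 19, Feb 22, Feb 23, Feb 24, …, Mar 9, Mar 10, Mar 11, skipping weekends) reaches Thursday, 2021-03-11.
Adding 21 calendar days to 2021-03-11 gives 2021-04-01, which is the last day of the consultation period.
The last day of the waiting period: 2021-04-01 + 26 days = 2021-04-27.
Adding 60 calendar days to 2021-04-27 gives 2021-06-26, which is the date on which the withholding of payment becomes due.

2021-06-26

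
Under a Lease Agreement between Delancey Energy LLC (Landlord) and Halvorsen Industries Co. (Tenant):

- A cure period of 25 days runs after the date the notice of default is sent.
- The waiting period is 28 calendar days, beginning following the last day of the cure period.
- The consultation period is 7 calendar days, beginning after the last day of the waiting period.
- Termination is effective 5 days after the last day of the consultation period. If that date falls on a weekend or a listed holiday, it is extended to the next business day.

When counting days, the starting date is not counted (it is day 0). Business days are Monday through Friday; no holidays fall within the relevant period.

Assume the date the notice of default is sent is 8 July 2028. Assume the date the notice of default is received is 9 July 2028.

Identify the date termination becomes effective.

The last day of the cure period: 25 calendar days after 8 July 2028 is 2 August 2028.
The last day of the waiting period: 28 calendar days after 2 August 2028 is 30 August 2028.
The last day of the consultation period: 7 calendar days after 30 August 2028 is 6 September 2028.
The date termination becomes effective: 6 September 2028 + 5 days = 11 September 2028. 11 September 2028 is a Monday, so no roll-forward applies.

11 September 2028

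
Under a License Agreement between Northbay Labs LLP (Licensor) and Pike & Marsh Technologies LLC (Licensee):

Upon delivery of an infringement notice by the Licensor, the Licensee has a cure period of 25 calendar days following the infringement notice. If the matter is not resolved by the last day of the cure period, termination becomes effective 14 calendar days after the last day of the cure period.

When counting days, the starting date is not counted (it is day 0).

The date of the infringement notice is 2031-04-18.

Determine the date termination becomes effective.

2031-05-27

The last day of the cure period: 25 calendar days after 2031-04-18 is 2031-05-13.
Adding 14 calendar days to 2031-05-13 gives 2031-05-27, which is the date termination becomes effective.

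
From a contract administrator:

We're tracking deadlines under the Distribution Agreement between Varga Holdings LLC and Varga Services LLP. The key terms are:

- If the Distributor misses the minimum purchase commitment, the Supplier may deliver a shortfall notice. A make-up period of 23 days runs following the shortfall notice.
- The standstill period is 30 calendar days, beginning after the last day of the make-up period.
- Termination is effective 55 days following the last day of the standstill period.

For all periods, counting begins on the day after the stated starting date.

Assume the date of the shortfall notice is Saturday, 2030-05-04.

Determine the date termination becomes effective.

The last day of the make-up period: 2030-05-04 + 23 days = 2030-05-27.
Adding 30 calendar days to 2030-05-27 gives 2030-06-26, which is the last day of the standstill period.
Adding 55 calendar days to 2030-06-26 gives 2030-08-20, which is the date termination becomes effective.

2030-08-20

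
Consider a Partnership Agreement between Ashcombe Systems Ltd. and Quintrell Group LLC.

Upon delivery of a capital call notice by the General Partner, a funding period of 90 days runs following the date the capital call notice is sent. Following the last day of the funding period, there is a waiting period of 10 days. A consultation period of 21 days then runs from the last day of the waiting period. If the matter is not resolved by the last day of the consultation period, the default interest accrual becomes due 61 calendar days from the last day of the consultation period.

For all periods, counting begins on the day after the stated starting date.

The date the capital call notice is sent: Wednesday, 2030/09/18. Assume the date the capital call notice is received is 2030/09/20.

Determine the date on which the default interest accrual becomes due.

The last day of the funding period: 90 calendar days after 2030/09/18 is 2030/12/17.
The last day of the waiting period: 10 calendar days after 2030/12/17 is 2030/12/27.
The last day of the consultation period: 21 calendar days after 2030/12/27 is 2031/01/17.
The date on which the default interest accrual becomes due: 61 calendar days after 2031/01/17 is 2031/03/19.

2031/03/19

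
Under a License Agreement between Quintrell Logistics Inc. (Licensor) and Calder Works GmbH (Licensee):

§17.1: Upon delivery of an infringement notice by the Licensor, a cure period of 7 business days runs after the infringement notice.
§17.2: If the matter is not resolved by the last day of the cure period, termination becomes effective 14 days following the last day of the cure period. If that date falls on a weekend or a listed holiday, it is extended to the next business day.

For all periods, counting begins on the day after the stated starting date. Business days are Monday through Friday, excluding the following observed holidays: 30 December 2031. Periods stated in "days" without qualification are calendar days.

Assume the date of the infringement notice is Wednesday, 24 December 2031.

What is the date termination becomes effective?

The last day of the cure period: counting 7 business days from Wednesday, 24 December 2031 (Dec 25, Dec 26, Dec 29, Dec 31, Jan 1, Jan 2, Jan 5, skipping weekends and the listed holiday on Dec 30) reaches Monday, 5 January 2032.
The date termination becomes effective: 5 January 2032 + 14 days = 19 January 2032. 19 January 2032 is a Monday and is not a listed holiday, so no roll-forward applies.

19 January 2032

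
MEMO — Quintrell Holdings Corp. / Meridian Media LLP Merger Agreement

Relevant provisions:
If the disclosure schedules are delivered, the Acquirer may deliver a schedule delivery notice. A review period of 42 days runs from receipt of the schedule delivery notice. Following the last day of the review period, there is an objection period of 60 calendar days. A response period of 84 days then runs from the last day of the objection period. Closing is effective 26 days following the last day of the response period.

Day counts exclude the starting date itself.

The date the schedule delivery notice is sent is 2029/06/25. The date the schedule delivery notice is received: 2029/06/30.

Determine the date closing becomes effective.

The last day of the review period: 2029/06/30 + 42 days = 2029/08/11.
Adding 60 calendar days to 2029/08/11 gives 2029/10/10, which is the last day of the objection period.
The last day of the response period: 84 calendar days after 2029/10/10 is 2030/01/02.
Adding 26 calendar days to 2030/01/02 gives 2030/01/28, which is the date closing becomes effective.

2030/01/28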